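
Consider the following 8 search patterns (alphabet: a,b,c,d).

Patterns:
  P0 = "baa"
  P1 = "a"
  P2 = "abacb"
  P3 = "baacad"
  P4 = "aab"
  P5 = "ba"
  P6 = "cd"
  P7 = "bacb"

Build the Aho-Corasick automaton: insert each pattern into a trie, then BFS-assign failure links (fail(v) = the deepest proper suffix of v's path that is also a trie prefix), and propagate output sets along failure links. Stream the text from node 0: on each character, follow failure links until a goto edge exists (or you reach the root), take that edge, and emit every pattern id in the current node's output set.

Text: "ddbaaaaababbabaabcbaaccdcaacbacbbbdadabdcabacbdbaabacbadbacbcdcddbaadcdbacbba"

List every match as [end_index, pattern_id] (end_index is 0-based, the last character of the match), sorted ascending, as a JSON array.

Build automaton:
Trie (insert patterns):
  0='ε' goto a→4 b→1 c→14
  1='b' goto a→2
  2='ba' goto a→3 c→16  [P5 ends]
  3='baa' goto c→9  [P0 ends]
  4='a' goto a→12 b→5  [P1 ends]
  5='ab' goto a→6
  6='aba' goto c→7
  7='abac' goto b→8
  8='abacb' goto ·  [P2 ends]
  9='baac' goto a→10
  10='baaca' goto d→11
  11='baacad' goto ·  [P3 ends]
  12='aa' goto b→13
  13='aab' goto ·  [P4 ends]
  14='c' goto d→15
  15='cd' goto ·  [P6 ends]
  16='bac' goto b→17
  17='bacb' goto ·  [P7 ends]

Failure links (BFS by depth):
  fail(1) 'b': from fail(0)=0 chase 'b': 0 ⇒ 0;  out=∅∪out(0)=∅
  fail(4) 'a': from fail(0)=0 chase 'a': 0 ⇒ 0;  out={1}∪out(0)={1}
  fail(14) 'c': from fail(0)=0 chase 'c': 0 ⇒ 0;  out=∅∪out(0)=∅
  fail(2) 'ba': from fail(1)=0 chase 'a': 0 ⇒ 4;  out={5}∪out(4)={1,5}
  fail(5) 'ab': from fail(4)=0 chase 'b': 0 ⇒ 1;  out=∅∪out(1)=∅
  fail(12) 'aa': from fail(4)=0 chase 'a': 0 ⇒ 4;  out=∅∪out(4)={1}
  fail(15) 'cd': from fail(14)=0 chase 'd': 0 ⇒ 0;  out={6}∪out(0)={6}
  fail(3) 'baa': from fail(2)=4 chase 'a': 4 ⇒ 12;  out={0}∪out(12)={0,1}
  fail(6) 'aba': from fail(5)=1 chase 'a': 1 ⇒ 2;  out=∅∪out(2)={1,5}
  fail(13) 'aab': from fail(12)=4 chase 'b': 4 ⇒ 5;  out={4}∪out(5)={4}
  fail(16) 'bac': from fail(2)=4 chase 'c': 4→0 ⇒ 14;  out=∅∪out(14)=∅
  fail(7) 'abac': from fail(6)=2 chase 'c': 2 ⇒ 16;  out=∅∪out(16)=∅
  fail(9) 'baac': from fail(3)=12 chase 'c': 12→4→0 ⇒ 14;  out=∅∪out(14)=∅
  fail(17) 'bacb': from fail(16)=14 chase 'b': 14→0 ⇒ 1;  out={7}∪out(1)={7}
  fail(8) 'abacb': from fail(7)=16 chase 'b': 16 ⇒ 17;  out={2}∪out(17)={2,7}
  fail(10) 'baaca': from fail(9)=14 chase 'a': 14→0 ⇒ 4;  out=∅∪out(4)={1}
  fail(11) 'baacad': from fail(10)=4 chase 'd': 4→0 ⇒ 0;  out={3}∪out(0)={3}

Run:
pos 0 'd': at 0
pos 1 'd': at 0
pos 2 'b': at 1
pos 3 'a': at 2  → match P1@[3:3],P5@[2:3]
pos 4 'a': at 3  → match P0@[2:4],P1@[4:4]
pos 5 'a': at 12 (fail-walked)  → match P1@[5:5]
pos 6 'a': at 12 (fail-walked)  → match P1@[6:6]
pos 7 'a': at 12 (fail-walked)  → match P1@[7:7]
pos 8 'b': at 13  → match P4@[6:8]
pos 9 'a': at 6 (fail-walked)  → match P1@[9:9],P5@[8:9]
pos 10 'b': at 5 (fail-walked)
pos 11 'b': at 1 (fail-walked)
pos 12 'a': at 2  → match P1@[12:12],P5@[11:12]
pos 13 'b': at 5 (fail-walked)
pos 14 'a': at 6  → match P1@[14:14],P5@[13:14]
pos 15 'a': at 3 (fail-walked)  → match P0@[13:15],P1@[15:15]
pos 16 'b': at 13 (fail-walked)  → match P4@[14:16]
pos 17 'c': at 14 (fail-walked)
pos 18 'b': at 1 (fail-walked)
pos 19 'a': at 2  → match P1@[19:19],P5@[18:19]
pos 20 'a': at 3  → match P0@[18:20],P1@[20:20]
pos 21 'c': at 9
pos 22 'c': at 14 (fail-walked)
pos 23 'd': at 15  → match P6@[22:23]
pos 24 'c': at 14 (fail-walked)
pos 25 'a': at 4 (fail-walked)  → match P1@[25:25]
pos 26 'a': at 12  → match P1@[26:26]
pos 27 'c': at 14 (fail-walked)
pos 28 'b': at 1 (fail-walked)
pos 29 'a': at 2  → match P1@[29:29],P5@[28:29]
pos 30 'c': at 16
pos 31 'b': at 17  → match P7@[28:31]
pos 32 'b': at 1 (fail-walked)
pos 33 'b': at 1 (fail-walked)
pos 34 'd': at 0 (fail-walked)
pos 35 'a': at 4  → match P1@[35:35]
pos 36 'd': at 0 (fail-walked)
pos 37 'a': at 4  → match P1@[37:37]
pos 38 'b': at 5
pos 39 'd': at 0 (fail-walked)
pos 40 'c': at 14
pos 41 'a': at 4 (fail-walked)  → match P1@[41:41]
pos 42 'b': at 5
pos 43 'a': at 6  → match P1@[43:43],P5@[42:43]
pos 44 'c': at 7
pos 45 'b': at 8  → match P2@[41:45],P7@[42:45]
pos 46 'd': at 0 (fail-walked)
pos 47 'b': at 1
pos 48 'a': at 2  → match P1@[48:48],P5@[47:48]
pos 49 'a': at 3  → match P0@[47:49],P1@[49:49]
pos 50 'b': at 13 (fail-walked)  → match P4@[48:50]
pos 51 'a': at 6 (fail-walked)  → match P1@[51:51],P5@[50:51]
pos 52 'c': at 7
pos 53 'b': at 8  → match P2@[49:53],P7@[50:53]
pos 54 'a': at 2 (fail-walked)  → match P1@[54:54],P5@[53:54]
pos 55 'd': at 0 (fail-walked)
pos 56 'b': at 1
pos 57 'a': at 2  → match P1@[57:57],P5@[56:57]
pos 58 'c': at 16
pos 59 'b': at 17  → match P7@[56:59]
pos 60 'c': at 14 (fail-walked)
pos 61 'd': at 15  → match P6@[60:61]
pos 62 'c': at 14 (fail-walked)
pos 63 'd': at 15  → match P6@[62:63]
pos 64 'd': at 0 (fail-walked)
pos 65 'b': at 1
pos 66 'a': at 2  → match P1@[66:66],P5@[65:66]
pos 67 'a': at 3  → match P0@[65:67],P1@[67:67]
pos 68 'd': at 0 (fail-walked)
pos 69 'c': at 14
pos 70 'd': at 15  → match P6@[69:70]
pos 71 'b': at 1 (fail-walked)
pos 72 'a': at 2  → match P1@[72:72],P5@[71:72]
pos 73 'c': at 16
pos 74 'b': at 17  → match P7@[71:74]
pos 75 'b': at 1 (fail-walked)
pos 76 'a': at 2  → match P1@[76:76],P5@[75:76]

All matches (sorted): [[3,1],[3,5],[4,0],[4,1],[5,1],[6,1],[7,1],[8,4],[9,1],[9,5],[12,1],[12,5],[14,1],[14,5],[15,0],[15,1],[16,4],[19,1],[19,5],[20,0],[20,1],[23,6],[25,1],[26,1],[29,1],[29,5],[31,7],[35,1],[37,1],[41,1],[43,1],[43,5],[45,2],[45,7],[48,1],[48,5],[49,0],[49,1],[50,4],[51,1],[51,5],[53,2],[53,7],[54,1],[54,5],[57,1],[57,5],[59,7],[61,6],[63,6],[66,1],[66,5],[67,0],[67,1],[70,6],[72,1],[72,5],[74,7],[76,1],[76,5]]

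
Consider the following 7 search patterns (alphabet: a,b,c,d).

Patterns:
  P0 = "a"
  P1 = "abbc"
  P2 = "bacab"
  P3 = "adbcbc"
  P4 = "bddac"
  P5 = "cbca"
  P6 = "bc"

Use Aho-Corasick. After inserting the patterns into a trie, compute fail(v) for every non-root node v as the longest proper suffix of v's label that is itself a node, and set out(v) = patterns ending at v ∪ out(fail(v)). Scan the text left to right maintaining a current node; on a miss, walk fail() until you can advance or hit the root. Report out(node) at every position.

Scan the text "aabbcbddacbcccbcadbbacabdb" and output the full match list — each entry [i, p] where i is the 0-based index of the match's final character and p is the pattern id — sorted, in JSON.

Build automaton:
Trie (insert patterns):
  0='ε' goto a→1 b→5 c→19
  1='a' goto b→2 d→10  [P0 ends]
  2='ab' goto b→3
  3='abb' goto c→4
  4='abbc' goto ·  [P1 ends]
  5='b' goto a→6 c→23 d→15
  6='ba' goto c→7
  7='bac' goto a→8
  8='baca' goto b→9
  9='bacab' goto ·  [P2 ends]
  10='ad' goto b→11
  11='adb' goto c→12
  12='adbc' goto b→13
  13='adbcb' goto c→14
  14='adbcbc' goto ·  [P3 ends]
  15='bd' goto d→16
  16='bdd' goto a→17
  17='bdda' goto c→18
  18='bddac' goto ·  [P4 ends]
  19='c' goto b→20
  20='cb' goto c→21
  21='cbc' goto a→22
  22='cbca' goto ·  [P5 ends]
  23='bc' goto ·  [P6 ends]

Failure links (BFS by depth):
  n1('a'): parent n0 fail=0; on 'a' 0 → fail=0;  out {0}∪∅={0}
  n5('b'): parent n0 fail=0; on 'b' 0 → fail=0;  out ∅∪∅=∅
  n19('c'): parent n0 fail=0; on 'c' 0 → fail=0;  out ∅∪∅=∅
  n2('ab'): parent n1 fail=0; on 'b' 0 → fail=5;  out ∅∪∅=∅
  n6('ba'): parent n5 fail=0; on 'a' 0 → fail=1;  out ∅∪{0}={0}
  n10('ad'): parent n1 fail=0; on 'd' 0 → fail=0;  out ∅∪∅=∅
  n15('bd'): parent n5 fail=0; on 'd' 0 → fail=0;  out ∅∪∅=∅
  n20('cb'): parent n19 fail=0; on 'b' 0 → fail=5;  out ∅∪∅=∅
  n23('bc'): parent n5 fail=0; on 'c' 0 → fail=19;  out {6}∪∅={6}
  n3('abb'): parent n2 fail=5; on 'b' 5→0 → fail=5;  out ∅∪∅=∅
  n7('bac'): parent n6 fail=1; on 'c' 1→0 → fail=19;  out ∅∪∅=∅
  n11('adb'): parent n10 fail=0; on 'b' 0 → fail=5;  out ∅∪∅=∅
  n16('bdd'): parent n15 fail=0; on 'd' 0 → fail=0;  out ∅∪∅=∅
  n21('cbc'): parent n20 fail=5; on 'c' 5 → fail=23;  out ∅∪{6}={6}
  n4('abbc'): parent n3 fail=5; on 'c' 5 → fail=23;  out {1}∪{6}={1,6}
  n8('baca'): parent n7 fail=19; on 'a' 19→0 → fail=1;  out ∅∪{0}={0}
  n12('adbc'): parent n11 fail=5; on 'c' 5 → fail=23;  out ∅∪{6}={6}
  n17('bdda'): parent n16 fail=0; on 'a' 0 → fail=1;  out ∅∪{0}={0}
  n22('cbca'): parent n21 fail=23; on 'a' 23→19→0 → fail=1;  out {5}∪{0}={0,5}
  n9('bacab'): parent n8 fail=1; on 'b' 1 → fail=2;  out {2}∪∅={2}
  n13('adbcb'): parent n12 fail=23; on 'b' 23→19 → fail=20;  out ∅∪∅=∅
  n18('bddac'): parent n17 fail=1; on 'c' 1→0 → fail=19;  out {4}∪∅={4}
  n14('adbcbc'): parent n13 fail=20; on 'c' 20 → fail=21;  out {3}∪{6}={3,6}

Scan:
i=0 'a': node 0→1  → match P0@[0:0]
i=1 'a': node 1→1 (via fail)  → match P0@[1:1]
i=2 'b': node 1→2
i=3 'b': node 2→3
i=4 'c': node 3→4  → match P1@[1:4],P6@[3:4]
i=5 'b': node 4→20 (via fail)
i=6 'd': node 20→15 (via fail)
i=7 'd': node 15→16
i=8 'a': node 16→17  → match P0@[8:8]
i=9 'c': node 17→18  → match P4@[5:9]
i=10 'b': node 18→20 (via fail)
i=11 'c': node 20→21  → match P6@[10:11]
i=12 'c': node 21→19 (via fail)
i=13 'c': node 19→19 (via fail)
i=14 'b': node 19→20
i=15 'c': node 20→21  → match P6@[14:15]
i=16 'a': node 21→22  → match P0@[16:16],P5@[13:16]
i=17 'd': node 22→10 (via fail)
i=18 'b': node 10→11
i=19 'b': node 11→5 (via fail)
i=20 'a': node 5→6  → match P0@[20:20]
i=21 'c': node 6→7
i=22 'a': node 7→8  → match P0@[22:22]
i=23 'b': node 8→9  → match P2@[19:23]
i=24 'd': node 9→15 (via fail)
i=25 'b': node 15→5 (via fail)

All matches (sorted): [[0,0],[1,0],[4,1],[4,6],[8,0],[9,4],[11,6],[15,6],[16,0],[16,5],[20,0],[22,0],[23,2]]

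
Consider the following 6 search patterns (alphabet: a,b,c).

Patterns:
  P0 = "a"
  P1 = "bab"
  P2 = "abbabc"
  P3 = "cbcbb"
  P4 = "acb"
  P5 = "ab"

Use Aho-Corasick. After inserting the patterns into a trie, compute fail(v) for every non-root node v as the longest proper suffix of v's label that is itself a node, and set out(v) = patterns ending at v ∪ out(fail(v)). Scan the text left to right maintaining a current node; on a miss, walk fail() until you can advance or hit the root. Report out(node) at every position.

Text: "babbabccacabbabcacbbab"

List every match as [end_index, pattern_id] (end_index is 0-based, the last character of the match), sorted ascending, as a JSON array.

Build:
Trie (insert patterns):
  n0 'ε': a→1 b→2 c→10
  n1 'a': b→5 c→15  [P0 ends]
  n2 'b': a→3
  n3 'ba': b→4
  n4 'bab': ·  [P1 ends]
  n5 'ab': b→6  [P5 ends]
  n6 'abb': a→7
  n7 'abba': b→8
  n8 'abbab': c→9
  n9 'abbabc': ·  [P2 ends]
  n10 'c': b→11
  n11 'cb': c→12
  n12 'cbc': b→13
  n13 'cbcb': b→14
  n14 'cbcbb': ·  [P3 ends]
  n15 'ac': b→16
  n16 'acb': ·  [P4 ends]

Failure links (BFS by depth):
  fail(1) 'a': from fail(0)=0 chase 'a': 0 ⇒ 0;  out={0}∪out(0)={0}
  fail(2) 'b': from fail(0)=0 chase 'b': 0 ⇒ 0;  out=∅∪out(0)=∅
  fail(10) 'c': from fail(0)=0 chase 'c': 0 ⇒ 0;  out=∅∪out(0)=∅
  fail(3) 'ba': from fail(2)=0 chase 'a': 0 ⇒ 1;  out=∅∪out(1)={0}
  fail(5) 'ab': from fail(1)=0 chase 'b': 0 ⇒ 2;  out={5}∪out(2)={5}
  fail(11) 'cb': from fail(10)=0 chase 'b': 0 ⇒ 2;  out=∅∪out(2)=∅
  fail(15) 'ac': from fail(1)=0 chase 'c': 0 ⇒ 10;  out=∅∪out(10)=∅
  fail(4) 'bab': from fail(3)=1 chase 'b': 1 ⇒ 5;  out={1}∪out(5)={1,5}
  fail(6) 'abb': from fail(5)=2 chase 'b': 2→0 ⇒ 2;  out=∅∪out(2)=∅
  fail(12) 'cbc': from fail(11)=2 chase 'c': 2→0 ⇒ 10;  out=∅∪out(10)=∅
  fail(16) 'acb': from fail(15)=10 chase 'b': 10 ⇒ 11;  out={4}∪out(11)={4}
  fail(7) 'abba': from fail(6)=2 chase 'a': 2 ⇒ 3;  out=∅∪out(3)={0}
  fail(13) 'cbcb': from fail(12)=10 chase 'b': 10 ⇒ 11;  out=∅∪out(11)=∅
  fail(8) 'abbab': from fail(7)=3 chase 'b': 3 ⇒ 4;  out=∅∪out(4)={1,5}
  fail(14) 'cbcbb': from fail(13)=11 chase 'b': 11→2→0 ⇒ 2;  out={3}∪out(2)={3}
  fail(9) 'abbabc': from fail(8)=4 chase 'c': 4→5→2→0 ⇒ 10;  out={2}∪out(10)={2}

Scan:
[0] read 'b'  n0⇒n2
[1] read 'a'  n2⇒n3  emit P0@[1:1]
[2] read 'b'  n3⇒n4  emit P1@[0:2],P5@[1:2]
[3] read 'b'  n4⇒n6 (fail-walked)
[4] read 'a'  n6⇒n7  emit P0@[4:4]
[5] read 'b'  n7⇒n8  emit P1@[3:5],P5@[4:5]
[6] read 'c'  n8⇒n9  emit P2@[1:6]
[7] read 'c'  n9⇒n10 (fail-walked)
[8] read 'a'  n10⇒n1 (fail-walked)  emit P0@[8:8]
[9] read 'c'  n1⇒n15
[10] read 'a'  n15⇒n1 (fail-walked)  emit P0@[10:10]
[11] read 'b'  n1⇒n5  emit P5@[10:11]
[12] read 'b'  n5⇒n6
[13] read 'a'  n6⇒n7  emit P0@[13:13]
[14] read 'b'  n7⇒n8  emit P1@[12:14],P5@[13:14]
[15] read 'c'  n8⇒n9  emit P2@[10:15]
[16] read 'a'  n9⇒n1 (fail-walked)  emit P0@[16:16]
[17] read 'c'  n1⇒n15
[18] read 'b'  n15⇒n16  emit P4@[16:18]
[19] read 'b'  n16⇒n2 (fail-walked)
[20] read 'a'  n2⇒n3  emit P0@[20:20]
[21] read 'b'  n3⇒n4  emit P1@[19:21],P5@[20:21]

All matches (sorted): [[1,0],[2,1],[2,5],[4,0],[5,1],[5,5],[6,2],[8,0],[10,0],[11,5],[13,0],[14,1],[14,5],[15,2],[16,0],[18,4],[20,0],[21,1],[21,5]]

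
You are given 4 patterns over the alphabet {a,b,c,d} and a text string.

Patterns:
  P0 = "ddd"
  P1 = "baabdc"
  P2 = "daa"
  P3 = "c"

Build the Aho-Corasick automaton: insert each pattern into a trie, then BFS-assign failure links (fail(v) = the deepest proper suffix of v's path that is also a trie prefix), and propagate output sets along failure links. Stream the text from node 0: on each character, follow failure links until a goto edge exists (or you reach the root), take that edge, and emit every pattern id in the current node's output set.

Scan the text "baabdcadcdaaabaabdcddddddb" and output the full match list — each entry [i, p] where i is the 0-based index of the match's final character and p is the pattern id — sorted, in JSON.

Build:
Trie nodes:
  n0 'ε': b→4 c→12 d→1
  n1 'd': a→10 d→2
  n2 'dd': d→3
  n3 'ddd': ·  [P0 ends]
  n4 'b': a→5
  n5 'ba': a→6
  n6 'baa': b→7
  n7 'baab': d→8
  n8 'baabd': c→9
  n9 'baabdc': ·  [P1 ends]
  n10 'da': a→11
  n11 'daa': ·  [P2 ends]
  n12 'c': ·  [P3 ends]

Failure links (BFS by depth):
  n1('d'): parent n0 fail=0; on 'd' 0 → fail=0;  out ∅∪∅=∅
  n4('b'): parent n0 fail=0; on 'b' 0 → fail=0;  out ∅∪∅=∅
  n12('c'): parent n0 fail=0; on 'c' 0 → fail=0;  out {3}∪∅={3}
  n2('dd'): parent n1 fail=0; on 'd' 0 → fail=1;  out ∅∪∅=∅
  n5('ba'): parent n4 fail=0; on 'a' 0 → fail=0;  out ∅∪∅=∅
  n10('da'): parent n1 fail=0; on 'a' 0 → fail=0;  out ∅∪∅=∅
  n3('ddd'): parent n2 fail=1; on 'd' 1 → fail=2;  out {0}∪∅={0}
  n6('baa'): parent n5 fail=0; on 'a' 0 → fail=0;  out ∅∪∅=∅
  n11('daa'): parent n10 fail=0; on 'a' 0 → fail=0;  out {2}∪∅={2}
  n7('baab'): parent n6 fail=0; on 'b' 0 → fail=4;  out ∅∪∅=∅
  n8('baabd'): parent n7 fail=4; on 'd' 4→0 → fail=1;  out ∅∪∅=∅
  n9('baabdc'): parent n8 fail=1; on 'c' 1→0 → fail=12;  out {1}∪{3}={1,3}

Text stream:
[0] read 'b'  n0⇒n4
[1] read 'a'  n4⇒n5
[2] read 'a'  n5⇒n6
[3] read 'b'  n6⇒n7
[4] read 'd'  n7⇒n8
[5] read 'c'  n8⇒n9  → match P1@[0:5],P3@[5:5]
[6] read 'a'  n9⇒n0 (via fail)
[7] read 'd'  n0⇒n1
[8] read 'c'  n1⇒n12 (via fail)  → match P3@[8:8]
[9] read 'd'  n12⇒n1 (via fail)
[10] read 'a'  n1⇒n10
[11] read 'a'  n10⇒n11  → match P2@[9:11]
[12] read 'a'  n11⇒n0 (via fail)
[13] read 'b'  n0⇒n4
[14] read 'a'  n4⇒n5
[15] read 'a'  n5⇒n6
[16] read 'b'  n6⇒n7
[17] read 'd'  n7⇒n8
[18] read 'c'  n8⇒n9  → match P1@[13:18],P3@[18:18]
[19] read 'd'  n9⇒n1 (via fail)
[20] read 'd'  n1⇒n2
[21] read 'd'  n2⇒n3  → match P0@[19:21]
[22] read 'd'  n3⇒n3 (via fail)  → match P0@[20:22]
[23] read 'd'  n3⇒n3 (via fail)  → match P0@[21:23]
[24] read 'd'  n3⇒n3 (via fail)  → match P0@[22:24]
[25] read 'b'  n3⇒n4 (via fail)

Result: [[5,1],[5,3],[8,3],[11,2],[18,1],[18,3],[21,0],[22,0],[23,0],[24,0]]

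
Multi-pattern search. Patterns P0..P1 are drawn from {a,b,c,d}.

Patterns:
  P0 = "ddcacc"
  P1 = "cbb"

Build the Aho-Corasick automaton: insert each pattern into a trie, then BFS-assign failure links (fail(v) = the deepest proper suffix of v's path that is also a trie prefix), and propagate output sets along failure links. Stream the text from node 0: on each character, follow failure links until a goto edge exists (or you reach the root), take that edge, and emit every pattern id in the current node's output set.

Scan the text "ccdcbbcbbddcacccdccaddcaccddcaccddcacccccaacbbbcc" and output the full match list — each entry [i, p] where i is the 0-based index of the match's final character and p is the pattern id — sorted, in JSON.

Build:
Trie (insert patterns):
  n0 'ε': c→7 d→1
  n1 'd': d→2
  n2 'dd': c→3
  n3 'ddc': a→4
  n4 'ddca': c→5
  n5 'ddcac': c→6
  n6 'ddcacc': ·  ←P0
  n7 'c': b→8
  n8 'cb': b→9
  n9 'cbb': ·  ←P1

Failure links (BFS by depth):
  n1('d'): parent n0 fail=0; on 'd' 0 → fail=0;  out ∅∪∅=∅
  n7('c'): parent n0 fail=0; on 'c' 0 → fail=0;  out ∅∪∅=∅
  n2('dd'): parent n1 fail=0; on 'd' 0 → fail=1;  out ∅∪∅=∅
  n8('cb'): parent n7 fail=0; on 'b' 0 → fail=0;  out ∅∪∅=∅
  n3('ddc'): parent n2 fail=1; on 'c' 1→0 → fail=7;  out ∅∪∅=∅
  n9('cbb'): parent n8 fail=0; on 'b' 0 → fail=0;  out {1}∪∅={1}
  n4('ddca'): parent n3 fail=7; on 'a' 7→0 → fail=0;  out ∅∪∅=∅
  n5('ddcac'): parent n4 fail=0; on 'c' 0 → fail=7;  out ∅∪∅=∅
  n6('ddcacc'): parent n5 fail=7; on 'c' 7→0 → fail=7;  out {0}∪∅={0}

Scan:
pos 0 'c': at 7
pos 1 'c': at 7 (fail-walked)
pos 2 'd': at 1 (fail-walked)
pos 3 'c': at 7 (fail-walked)
pos 4 'b': at 8
pos 5 'b': at 9  emit P1@[3:5]
pos 6 'c': at 7 (fail-walked)
pos 7 'b': at 8
pos 8 'b': at 9  emit P1@[6:8]
pos 9 'd': at 1 (fail-walked)
pos 10 'd': at 2
pos 11 'c': at 3
pos 12 'a': at 4
pos 13 'c': at 5
pos 14 'c': at 6  emit P0@[9:14]
pos 15 'c': at 7 (fail-walked)
pos 16 'd': at 1 (fail-walked)
pos 17 'c': at 7 (fail-walked)
pos 18 'c': at 7 (fail-walked)
pos 19 'a': at 0 (fail-walked)
pos 20 'd': at 1
pos 21 'd': at 2
pos 22 'c': at 3
pos 23 'a': at 4
pos 24 'c': at 5
pos 25 'c': at 6  emit P0@[20:25]
pos 26 'd': at 1 (fail-walked)
pos 27 'd': at 2
pos 28 'c': at 3
pos 29 'a': at 4
pos 30 'c': at 5
pos 31 'c': at 6  emit P0@[26:31]
pos 32 'd': at 1 (fail-walked)
pos 33 'd': at 2
pos 34 'c': at 3
pos 35 'a': at 4
pos 36 'c': at 5
pos 37 'c': at 6  emit P0@[32:37]
pos 38 'c': at 7 (fail-walked)
pos 39 'c': at 7 (fail-walked)
pos 40 'c': at 7 (fail-walked)
pos 41 'a': at 0 (fail-walked)
pos 42 'a': at 0
pos 43 'c': at 7
pos 44 'b': at 8
pos 45 'b': at 9  emit P1@[43:45]
pos 46 'b': at 0 (fail-walked)
pos 47 'c': at 7
pos 48 'c': at 7 (fail-walked)

All matches (sorted): [[5,1],[8,1],[14,0],[25,0],[31,0],[37,0],[45,1]]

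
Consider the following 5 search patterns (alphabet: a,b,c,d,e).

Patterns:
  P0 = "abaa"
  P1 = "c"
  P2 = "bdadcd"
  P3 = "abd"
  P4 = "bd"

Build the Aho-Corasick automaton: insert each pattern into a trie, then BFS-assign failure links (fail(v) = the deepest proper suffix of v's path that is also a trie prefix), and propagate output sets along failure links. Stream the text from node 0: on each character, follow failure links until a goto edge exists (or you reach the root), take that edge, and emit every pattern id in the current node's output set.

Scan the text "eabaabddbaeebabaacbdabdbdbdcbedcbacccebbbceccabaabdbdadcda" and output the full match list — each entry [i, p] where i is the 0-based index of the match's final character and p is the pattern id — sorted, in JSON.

Build:
Trie nodes:
  n0 'ε': a→1 b→6 c→5
  n1 'a': b→2
  n2 'ab': a→3 d→12
  n3 'aba': a→4
  n4 'abaa': ·  [P0 ends]
  n5 'c': ·  [P1 ends]
  n6 'b': d→7
  n7 'bd': a→8  [P4 ends]
  n8 'bda': d→9
  n9 'bdad': c→10
  n10 'bdadc': d→11
  n11 'bdadcd': ·  [P2 ends]
  n12 'abd': ·  [P3 ends]

BFS fail/out derivation:
  fail(1) 'a': from fail(0)=0 chase 'a': 0 ⇒ 0;  out=∅∪out(0)=∅
  fail(5) 'c': from fail(0)=0 chase 'c': 0 ⇒ 0;  out={1}∪out(0)={1}
  fail(6) 'b': from fail(0)=0 chase 'b': 0 ⇒ 0;  out=∅∪out(0)=∅
  fail(2) 'ab': from fail(1)=0 chase 'b': 0 ⇒ 6;  out=∅∪out(6)=∅
  fail(7) 'bd': from fail(6)=0 chase 'd': 0 ⇒ 0;  out={4}∪out(0)={4}
  fail(3) 'aba': from fail(2)=6 chase 'a': 6→0 ⇒ 1;  out=∅∪out(1)=∅
  fail(8) 'bda': from fail(7)=0 chase 'a': 0 ⇒ 1;  out=∅∪out(1)=∅
  fail(12) 'abd': from fail(2)=6 chase 'd': 6 ⇒ 7;  out={3}∪out(7)={3,4}
  fail(4) 'abaa': from fail(3)=1 chase 'a': 1→0 ⇒ 1;  out={0}∪out(1)={0}
  fail(9) 'bdad': from fail(8)=1 chase 'd': 1→0 ⇒ 0;  out=∅∪out(0)=∅
  fail(10) 'bdadc': from fail(9)=0 chase 'c': 0 ⇒ 5;  out=∅∪out(5)={1}
  fail(11) 'bdadcd': from fail(10)=5 chase 'd': 5→0 ⇒ 0;  out={2}∪out(0)={2}

Scan:
[0] read 'e'  n0⇒n0
[1] read 'a'  n0⇒n1
[2] read 'b'  n1⇒n2
[3] read 'a'  n2⇒n3
[4] read 'a'  n3⇒n4  emit P0@[1:4]
[5] read 'b'  n4⇒n2 (via fail)
[6] read 'd'  n2⇒n12  emit P3@[4:6],P4@[5:6]
[7] read 'd'  n12⇒n0 (via fail)
[8] read 'b'  n0⇒n6
[9] read 'a'  n6⇒n1 (via fail)
[10] read 'e'  n1⇒n0 (via fail)
[11] read 'e'  n0⇒n0
[12] read 'b'  n0⇒n6
[13] read 'a'  n6⇒n1 (via fail)
[14] read 'b'  n1⇒n2
[15] read 'a'  n2⇒n3
[16] read 'a'  n3⇒n4  emit P0@[13:16]
[17] read 'c'  n4⇒n5 (via fail)  emit P1@[17:17]
[18] read 'b'  n5⇒n6 (via fail)
[19] read 'd'  n6⇒n7  emit P4@[18:19]
[20] read 'a'  n7⇒n8
[21] read 'b'  n8⇒n2 (via fail)
[22] read 'd'  n2⇒n12  emit P3@[20:22],P4@[21:22]
[23] read 'b'  n12⇒n6 (via fail)
[24] read 'd'  n6⇒n7  emit P4@[23:24]
[25] read 'b'  n7⇒n6 (via fail)
[26] read 'd'  n6⇒n7  emit P4@[25:26]
[27] read 'c'  n7⇒n5 (via fail)  emit P1@[27:27]
[28] read 'b'  n5⇒n6 (via fail)
[29] read 'e'  n6⇒n0 (via fail)
[30] read 'd'  n0⇒n0
[31] read 'c'  n0⇒n5  emit P1@[31:31]
[32] read 'b'  n5⇒n6 (via fail)
[33] read 'a'  n6⇒n1 (via fail)
[34] read 'c'  n1⇒n5 (via fail)  emit P1@[34:34]
[35] read 'c'  n5⇒n5 (via fail)  emit P1@[35:35]
[36] read 'c'  n5⇒n5 (via fail)  emit P1@[36:36]
[37] read 'e'  n5⇒n0 (via fail)
[38] read 'b'  n0⇒n6
[39] read 'b'  n6⇒n6 (via fail)
[40] read 'b'  n6⇒n6 (via fail)
[41] read 'c'  n6⇒n5 (via fail)  emit P1@[41:41]
[42] read 'e'  n5⇒n0 (via fail)
[43] read 'c'  n0⇒n5  emit P1@[43:43]
[44] read 'c'  n5⇒n5 (via fail)  emit P1@[44:44]
[45] read 'a'  n5⇒n1 (via fail)
[46] read 'b'  n1⇒n2
[47] read 'a'  n2⇒n3
[48] read 'a'  n3⇒n4  emit P0@[45:48]
[49] read 'b'  n4⇒n2 (via fail)
[50] read 'd'  n2⇒n12  emit P3@[48:50],P4@[49:50]
[51] read 'b'  n12⇒n6 (via fail)
[52] read 'd'  n6⇒n7  emit P4@[51:52]
[53] read 'a'  n7⇒n8
[54] read 'd'  n8⇒n9
[55] read 'c'  n9⇒n10  emit P1@[55:55]
[56] read 'd'  n10⇒n11  emit P2@[51:56]
[57] read 'a'  n11⇒n1 (via fail)

All matches (sorted): [[4,0],[6,3],[6,4],[16,0],[17,1],[19,4],[22,3],[22,4],[24,4],[26,4],[27,1],[31,1],[34,1],[35,1],[36,1],[41,1],[43,1],[44,1],[48,0],[50,3],[50,4],[52,4],[55,1],[56,2]]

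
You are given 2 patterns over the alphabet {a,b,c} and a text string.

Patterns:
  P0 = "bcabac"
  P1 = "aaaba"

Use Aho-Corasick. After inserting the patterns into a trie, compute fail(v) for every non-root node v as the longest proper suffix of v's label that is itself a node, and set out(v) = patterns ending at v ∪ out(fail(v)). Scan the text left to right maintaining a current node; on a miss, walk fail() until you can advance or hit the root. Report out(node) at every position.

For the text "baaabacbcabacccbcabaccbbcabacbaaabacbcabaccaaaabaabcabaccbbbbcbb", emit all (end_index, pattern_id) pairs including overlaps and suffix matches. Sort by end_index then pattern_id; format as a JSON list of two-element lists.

Build automaton:
Trie (insert patterns):
  0='ε' goto a→7 b→1
  1='b' goto c→2
  2='bc' goto a→3
  3='bca' goto b→4
  4='bcab' goto a→5
  5='bcaba' goto c→6
  6='bcabac' goto ·  ←P0
  7='a' goto a→8
  8='aa' goto a→9
  9='aaa' goto b→10
  10='aaab' goto a→11
  11='aaaba' goto ·  ←P1

Failure links (BFS by depth):
  fail(1) 'b': from fail(0)=0 chase 'b': 0 ⇒ 0;  out=∅∪out(0)=∅
  fail(7) 'a': from fail(0)=0 chase 'a': 0 ⇒ 0;  out=∅∪out(0)=∅
  fail(2) 'bc': from fail(1)=0 chase 'c': 0 ⇒ 0;  out=∅∪out(0)=∅
  fail(8) 'aa': from fail(7)=0 chase 'a': 0 ⇒ 7;  out=∅∪out(7)=∅
  fail(3) 'bca': from fail(2)=0 chase 'a': 0 ⇒ 7;  out=∅∪out(7)=∅
  fail(9) 'aaa': from fail(8)=7 chase 'a': 7 ⇒ 8;  out=∅∪out(8)=∅
  fail(4) 'bcab': from fail(3)=7 chase 'b': 7→0 ⇒ 1;  out=∅∪out(1)=∅
  fail(10) 'aaab': from fail(9)=8 chase 'b': 8→7→0 ⇒ 1;  out=∅∪out(1)=∅
  fail(5) 'bcaba': from fail(4)=1 chase 'a': 1→0 ⇒ 7;  out=∅∪out(7)=∅
  fail(11) 'aaaba': from fail(10)=1 chase 'a': 1→0 ⇒ 7;  out={1}∪out(7)={1}
  fail(6) 'bcabac': from fail(5)=7 chase 'c': 7→0 ⇒ 0;  out={0}∪out(0)={0}

Run:
[0] read 'b'  n0⇒n1
[1] read 'a'  n1⇒n7 (fail-walked)
[2] read 'a'  n7⇒n8
[3] read 'a'  n8⇒n9
[4] read 'b'  n9⇒n10
[5] read 'a'  n10⇒n11  emit P1@[1:5]
[6] read 'c'  n11⇒n0 (fail-walked)
[7] read 'b'  n0⇒n1
[8] read 'c'  n1⇒n2
[9] read 'a'  n2⇒n3
[10] read 'b'  n3⇒n4
[11] read 'a'  n4⇒n5
[12] read 'c'  n5⇒n6  emit P0@[7:12]
[13] read 'c'  n6⇒n0 (fail-walked)
[14] read 'c'  n0⇒n0
[15] read 'b'  n0⇒n1
[16] read 'c'  n1⇒n2
[17] read 'a'  n2⇒n3
[18] read 'b'  n3⇒n4
[19] read 'a'  n4⇒n5
[20] read 'c'  n5⇒n6  emit P0@[15:20]
[21] read 'c'  n6⇒n0 (fail-walked)
[22] read 'b'  n0⇒n1
[23] read 'b'  n1⇒n1 (fail-walked)
[24] read 'c'  n1⇒n2
[25] read 'a'  n2⇒n3
[26] read 'b'  n3⇒n4
[27] read 'a'  n4⇒n5
[28] read 'c'  n5⇒n6  emit P0@[23:28]
[29] read 'b'  n6⇒n1 (fail-walked)
[30] read 'a'  n1⇒n7 (fail-walked)
[31] read 'a'  n7⇒n8
[32] read 'a'  n8⇒n9
[33] read 'b'  n9⇒n10
[34] read 'a'  n10⇒n11  emit P1@[30:34]
[35] read 'c'  n11⇒n0 (fail-walked)
[36] read 'b'  n0⇒n1
[37] read 'c'  n1⇒n2
[38] read 'a'  n2⇒n3
[39] read 'b'  n3⇒n4
[40] read 'a'  n4⇒n5
[41] read 'c'  n5⇒n6  emit P0@[36:41]
[42] read 'c'  n6⇒n0 (fail-walked)
[43] read 'a'  n0⇒n7
[44] read 'a'  n7⇒n8
[45] read 'a'  n8⇒n9
[46] read 'a'  n9⇒n9 (fail-walked)
[47] read 'b'  n9⇒n10
[48] read 'a'  n10⇒n11  emit P1@[44:48]
[49] read 'a'  n11⇒n8 (fail-walked)
[50] read 'b'  n8⇒n1 (fail-walked)
[51] read 'c'  n1⇒n2
[52] read 'a'  n2⇒n3
[53] read 'b'  n3⇒n4
[54] read 'a'  n4⇒n5
[55] read 'c'  n5⇒n6  emit P0@[50:55]
[56] read 'c'  n6⇒n0 (fail-walked)
[57] read 'b'  n0⇒n1
[58] read 'b'  n1⇒n1 (fail-walked)
[59] read 'b'  n1⇒n1 (fail-walked)
[60] read 'b'  n1⇒n1 (fail-walked)
[61] read 'c'  n1⇒n2
[62] read 'b'  n2⇒n1 (fail-walked)
[63] read 'b'  n1⇒n1 (fail-walked)

All matches (sorted): [[5,1],[12,0],[20,0],[28,0],[34,1],[41,0],[48,1],[55,0]]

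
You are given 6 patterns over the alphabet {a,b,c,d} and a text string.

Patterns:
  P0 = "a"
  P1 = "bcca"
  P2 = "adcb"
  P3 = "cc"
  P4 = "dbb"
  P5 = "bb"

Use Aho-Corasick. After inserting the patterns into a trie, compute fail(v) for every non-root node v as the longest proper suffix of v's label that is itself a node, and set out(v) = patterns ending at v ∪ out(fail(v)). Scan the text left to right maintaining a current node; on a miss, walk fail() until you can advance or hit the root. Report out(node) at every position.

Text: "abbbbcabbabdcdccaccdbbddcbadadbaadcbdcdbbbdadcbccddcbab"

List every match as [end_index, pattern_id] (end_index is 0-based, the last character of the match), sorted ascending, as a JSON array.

Construct AC machine:
Trie nodes:
  0='ε' goto a→1 b→2 c→9 d→11
  1='a' goto d→6  [P0 ends]
  2='b' goto b→14 c→3
  3='bc' goto c→4
  4='bcc' goto a→5
  5='bcca' goto ·  [P1 ends]
  6='ad' goto c→7
  7='adc' goto b→8
  8='adcb' goto ·  [P2 ends]
  9='c' goto c→10
  10='cc' goto ·  [P3 ends]
  11='d' goto b→12
  12='db' goto b→13
  13='dbb' goto ·  [P4 ends]
  14='bb' goto ·  [P5 ends]

Failure links (BFS by depth):
  n1('a'): parent n0 fail=0; on 'a' 0 → fail=0;  out {0}∪∅={0}
  n2('b'): parent n0 fail=0; on 'b' 0 → fail=0;  out ∅∪∅=∅
  n9('c'): parent n0 fail=0; on 'c' 0 → fail=0;  out ∅∪∅=∅
  n11('d'): parent n0 fail=0; on 'd' 0 → fail=0;  out ∅∪∅=∅
  n3('bc'): parent n2 fail=0; on 'c' 0 → fail=9;  out ∅∪∅=∅
  n6('ad'): parent n1 fail=0; on 'd' 0 → fail=11;  out ∅∪∅=∅
  n10('cc'): parent n9 fail=0; on 'c' 0 → fail=9;  out {3}∪∅={3}
  n12('db'): parent n11 fail=0; on 'b' 0 → fail=2;  out ∅∪∅=∅
  n14('bb'): parent n2 fail=0; on 'b' 0 → fail=2;  out {5}∪∅={5}
  n4('bcc'): parent n3 fail=9; on 'c' 9 → fail=10;  out ∅∪{3}={3}
  n7('adc'): parent n6 fail=11; on 'c' 11→0 → fail=9;  out ∅∪∅=∅
  n13('dbb'): parent n12 fail=2; on 'b' 2 → fail=14;  out {4}∪{5}={4,5}
  n5('bcca'): parent n4 fail=10; on 'a' 10→9→0 → fail=1;  out {1}∪{0}={0,1}
  n8('adcb'): parent n7 fail=9; on 'b' 9→0 → fail=2;  out {2}∪∅={2}

Text stream:
i=0 'a': node 0→1  ** P0@[0:0]
i=1 'b': node 1→2 (fail-walked)
i=2 'b': node 2→14  ** P5@[1:2]
i=3 'b': node 14→14 (fail-walked)  ** P5@[2:3]
i=4 'b': node 14→14 (fail-walked)  ** P5@[3:4]
i=5 'c': node 14→3 (fail-walked)
i=6 'a': node 3→1 (fail-walked)  ** P0@[6:6]
i=7 'b': node 1→2 (fail-walked)
i=8 'b': node 2→14  ** P5@[7:8]
i=9 'a': node 14→1 (fail-walked)  ** P0@[9:9]
i=10 'b': node 1→2 (fail-walked)
i=11 'd': node 2→11 (fail-walked)
i=12 'c': node 11→9 (fail-walked)
i=13 'd': node 9→11 (fail-walked)
i=14 'c': node 11→9 (fail-walked)
i=15 'c': node 9→10  ** P3@[14:15]
i=16 'a': node 10→1 (fail-walked)  ** P0@[16:16]
i=17 'c': node 1→9 (fail-walked)
i=18 'c': node 9→10  ** P3@[17:18]
i=19 'd': node 10→11 (fail-walked)
i=20 'b': node 11→12
i=21 'b': node 12→13  ** P4@[19:21],P5@[20:21]
i=22 'd': node 13→11 (fail-walked)
i=23 'd': node 11→11 (fail-walked)
i=24 'c': node 11→9 (fail-walked)
i=25 'b': node 9→2 (fail-walked)
i=26 'a': node 2→1 (fail-walked)  ** P0@[26:26]
i=27 'd': node 1→6
i=28 'a': node 6→1 (fail-walked)  ** P0@[28:28]
i=29 'd': node 1→6
i=30 'b': node 6→12 (fail-walked)
i=31 'a': node 12→1 (fail-walked)  ** P0@[31:31]
i=32 'a': node 1→1 (fail-walked)  ** P0@[32:32]
i=33 'd': node 1→6
i=34 'c': node 6→7
i=35 'b': node 7→8  ** P2@[32:35]
i=36 'd': node 8→11 (fail-walked)
i=37 'c': node 11→9 (fail-walked)
i=38 'd': node 9→11 (fail-walked)
i=39 'b': node 11→12
i=40 'b': node 12→13  ** P4@[38:40],P5@[39:40]
i=41 'b': node 13→14 (fail-walked)  ** P5@[40:41]
i=42 'd': node 14→11 (fail-walked)
i=43 'a': node 11→1 (fail-walked)  ** P0@[43:43]
i=44 'd': node 1→6
i=45 'c': node 6→7
i=46 'b': node 7→8  ** P2@[43:46]
i=47 'c': node 8→3 (fail-walked)
i=48 'c': node 3→4  ** P3@[47:48]
i=49 'd': node 4→11 (fail-walked)
i=50 'd': node 11→11 (fail-walked)
i=51 'c': node 11→9 (fail-walked)
i=52 'b': node 9→2 (fail-walked)
i=53 'a': node 2→1 (fail-walked)  ** P0@[53:53]
i=54 'b': node 1→2 (fail-walked)

All matches (sorted): [[0,0],[2,5],[3,5],[4,5],[6,0],[8,5],[9,0],[15,3],[16,0],[18,3],[21,4],[21,5],[26,0],[28,0],[31,0],[32,0],[35,2],[40,4],[40,5],[41,5],[43,0],[46,2],[48,3],[53,0]]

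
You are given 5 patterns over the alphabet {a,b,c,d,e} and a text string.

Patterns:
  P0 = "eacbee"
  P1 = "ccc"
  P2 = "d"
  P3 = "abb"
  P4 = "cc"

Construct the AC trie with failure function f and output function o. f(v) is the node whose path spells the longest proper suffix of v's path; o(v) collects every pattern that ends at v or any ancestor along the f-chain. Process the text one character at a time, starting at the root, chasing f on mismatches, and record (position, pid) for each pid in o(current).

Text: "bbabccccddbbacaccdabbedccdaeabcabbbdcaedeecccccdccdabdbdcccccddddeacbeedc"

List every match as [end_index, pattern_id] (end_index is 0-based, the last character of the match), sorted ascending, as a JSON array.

Build automaton:
Trie nodes:
  n0 'ε': a→11 c→7 d→10 e→1
  n1 'e': a→2
  n2 'ea': c→3
  n3 'eac': b→4
  n4 'eacb': e→5
  n5 'eacbe': e→6
  n6 'eacbee': ·  ←P0
  n7 'c': c→8
  n8 'cc': c→9  ←P4
  n9 'ccc': ·  ←P1
  n10 'd': ·  ←P2
  n11 'a': b→12
  n12 'ab': b→13
  n13 'abb': ·  ←P3

Failure links (BFS by depth):
  n1('e'): parent n0 fail=0; on 'e' 0 → fail=0;  out ∅∪∅=∅
  n7('c'): parent n0 fail=0; on 'c' 0 → fail=0;  out ∅∪∅=∅
  n10('d'): parent n0 fail=0; on 'd' 0 → fail=0;  out {2}∪∅={2}
  n11('a'): parent n0 fail=0; on 'a' 0 → fail=0;  out ∅∪∅=∅
  n2('ea'): parent n1 fail=0; on 'a' 0 → fail=11;  out ∅∪∅=∅
  n8('cc'): parent n7 fail=0; on 'c' 0 → fail=7;  out {4}∪∅={4}
  n12('ab'): parent n11 fail=0; on 'b' 0 → fail=0;  out ∅∪∅=∅
  n3('eac'): parent n2 fail=11; on 'c' 11→0 → fail=7;  out ∅∪∅=∅
  n9('ccc'): parent n8 fail=7; on 'c' 7 → fail=8;  out {1}∪{4}={1,4}
  n13('abb'): parent n12 fail=0; on 'b' 0 → fail=0;  out {3}∪∅={3}
  n4('eacb'): parent n3 fail=7; on 'b' 7→0 → fail=0;  out ∅∪∅=∅
  n5('eacbe'): parent n4 fail=0; on 'e' 0 → fail=1;  out ∅∪∅=∅
  n6('eacbee'): parent n5 fail=1; on 'e' 1→0 → fail=1;  out {0}∪∅={0}

Scan:
pos 0 'b': at 0
pos 1 'b': at 0
pos 2 'a': at 11
pos 3 'b': at 12
pos 4 'c': at 7 (via fail)
pos 5 'c': at 8  emit P4@[4:5]
pos 6 'c': at 9  emit P1@[4:6],P4@[5:6]
pos 7 'c': at 9 (via fail)  emit P1@[5:7],P4@[6:7]
pos 8 'd': at 10 (via fail)  emit P2@[8:8]
pos 9 'd': at 10 (via fail)  emit P2@[9:9]
pos 10 'b': at 0 (via fail)
pos 11 'b': at 0
pos 12 'a': at 11
pos 13 'c': at 7 (via fail)
pos 14 'a': at 11 (via fail)
pos 15 'c': at 7 (via fail)
pos 16 'c': at 8  emit P4@[15:16]
pos 17 'd': at 10 (via fail)  emit P2@[17:17]
pos 18 'a': at 11 (via fail)
pos 19 'b': at 12
pos 20 'b': at 13  emit P3@[18:20]
pos 21 'e': at 1 (via fail)
pos 22 'd': at 10 (via fail)  emit P2@[22:22]
pos 23 'c': at 7 (via fail)
pos 24 'c': at 8  emit P4@[23:24]
pos 25 'd': at 10 (via fail)  emit P2@[25:25]
pos 26 'a': at 11 (via fail)
pos 27 'e': at 1 (via fail)
pos 28 'a': at 2
pos 29 'b': at 12 (via fail)
pos 30 'c': at 7 (via fail)
pos 31 'a': at 11 (via fail)
pos 32 'b': at 12
pos 33 'b': at 13  emit P3@[31:33]
pos 34 'b': at 0 (via fail)
pos 35 'd': at 10  emit P2@[35:35]
pos 36 'c': at 7 (via fail)
pos 37 'a': at 11 (via fail)
pos 38 'e': at 1 (via fail)
pos 39 'd': at 10 (via fail)  emit P2@[39:39]
pos 40 'e': at 1 (via fail)
pos 41 'e': at 1 (via fail)
pos 42 'c': at 7 (via fail)
pos 43 'c': at 8  emit P4@[42:43]
pos 44 'c': at 9  emit P1@[42:44],P4@[43:44]
pos 45 'c': at 9 (via fail)  emit P1@[43:45],P4@[44:45]
pos 46 'c': at 9 (via fail)  emit P1@[44:46],P4@[45:46]
pos 47 'd': at 10 (via fail)  emit P2@[47:47]
pos 48 'c': at 7 (via fail)
pos 49 'c': at 8  emit P4@[48:49]
pos 50 'd': at 10 (via fail)  emit P2@[50:50]
pos 51 'a': at 11 (via fail)
pos 52 'b': at 12
pos 53 'd': at 10 (via fail)  emit P2@[53:53]
pos 54 'b': at 0 (via fail)
pos 55 'd': at 10  emit P2@[55:55]
pos 56 'c': at 7 (via fail)
pos 57 'c': at 8  emit P4@[56:57]
pos 58 'c': at 9  emit P1@[56:58],P4@[57:58]
pos 59 'c': at 9 (via fail)  emit P1@[57:59],P4@[58:59]
pos 60 'c': at 9 (via fail)  emit P1@[58:60],P4@[59:60]
pos 61 'd': at 10 (via fail)  emit P2@[61:61]
pos 62 'd': at 10 (via fail)  emit P2@[62:62]
pos 63 'd': at 10 (via fail)  emit P2@[63:63]
pos 64 'd': at 10 (via fail)  emit P2@[64:64]
pos 65 'e': at 1 (via fail)
pos 66 'a': at 2
pos 67 'c': at 3
pos 68 'b': at 4
pos 69 'e': at 5
pos 70 'e': at 6  emit P0@[65:70]
pos 71 'd': at 10 (via fail)  emit P2@[71:71]
pos 72 'c': at 7 (via fail)

Result: [[5,4],[6,1],[6,4],[7,1],[7,4],[8,2],[9,2],[16,4],[17,2],[20,3],[22,2],[24,4],[25,2],[33,3],[35,2],[39,2],[43,4],[44,1],[44,4],[45,1],[45,4],[46,1],[46,4],[47,2],[49,4],[50,2],[53,2],[55,2],[57,4],[58,1],[58,4],[59,1],[59,4],[60,1],[60,4],[61,2],[62,2],[63,2],[64,2],[70,0],[71,2]]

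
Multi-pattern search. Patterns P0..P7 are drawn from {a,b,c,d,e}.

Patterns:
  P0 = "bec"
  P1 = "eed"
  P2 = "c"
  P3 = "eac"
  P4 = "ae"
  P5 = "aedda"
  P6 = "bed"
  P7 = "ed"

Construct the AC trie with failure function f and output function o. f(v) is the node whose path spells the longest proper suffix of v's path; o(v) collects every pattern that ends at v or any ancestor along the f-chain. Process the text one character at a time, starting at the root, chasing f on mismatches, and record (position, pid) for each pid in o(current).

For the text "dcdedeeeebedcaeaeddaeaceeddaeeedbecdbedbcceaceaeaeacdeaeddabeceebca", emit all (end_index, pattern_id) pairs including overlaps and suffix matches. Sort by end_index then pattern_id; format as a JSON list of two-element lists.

Construct AC machine:
Trie (insert patterns):
  0='ε' goto a→10 b→1 c→7 e→4
  1='b' goto e→2
  2='be' goto c→3 d→15
  3='bec' goto ·  ←P0
  4='e' goto a→8 d→16 e→5
  5='ee' goto d→6
  6='eed' goto ·  ←P1
  7='c' goto ·  ←P2
  8='ea' goto c→9
  9='eac' goto ·  ←P3
  10='a' goto e→11
  11='ae' goto d→12  ←P4
  12='aed' goto d→13
  13='aedd' goto a→14
  14='aedda' goto ·  ←P5
  15='bed' goto ·  ←P6
  16='ed' goto ·  ←P7

Failure links (BFS by depth):
  fail(1) 'b': from fail(0)=0 chase 'b': 0 ⇒ 0;  out=∅∪out(0)=∅
  fail(4) 'e': from fail(0)=0 chase 'e': 0 ⇒ 0;  out=∅∪out(0)=∅
  fail(7) 'c': from fail(0)=0 chase 'c': 0 ⇒ 0;  out={2}∪out(0)={2}
  fail(10) 'a': from fail(0)=0 chase 'a': 0 ⇒ 0;  out=∅∪out(0)=∅
  fail(2) 'be': from fail(1)=0 chase 'e': 0 ⇒ 4;  out=∅∪out(4)=∅
  fail(5) 'ee': from fail(4)=0 chase 'e': 0 ⇒ 4;  out=∅∪out(4)=∅
  fail(8) 'ea': from fail(4)=0 chase 'a': 0 ⇒ 10;  out=∅∪out(10)=∅
  fail(11) 'ae': from fail(10)=0 chase 'e': 0 ⇒ 4;  out={4}∪out(4)={4}
  fail(16) 'ed': from fail(4)=0 chase 'd': 0 ⇒ 0;  out={7}∪out(0)={7}
  fail(3) 'bec': from fail(2)=4 chase 'c': 4→0 ⇒ 7;  out={0}∪out(7)={0,2}
  fail(6) 'eed': from fail(5)=4 chase 'd': 4 ⇒ 16;  out={1}∪out(16)={1,7}
  fail(9) 'eac': from fail(8)=10 chase 'c': 10→0 ⇒ 7;  out={3}∪out(7)={2,3}
  fail(12) 'aed': from fail(11)=4 chase 'd': 4 ⇒ 16;  out=∅∪out(16)={7}
  fail(15) 'bed': from fail(2)=4 chase 'd': 4 ⇒ 16;  out={6}∪out(16)={6,7}
  fail(13) 'aedd': from fail(12)=16 chase 'd': 16→0 ⇒ 0;  out=∅∪out(0)=∅
  fail(14) 'aedda': from fail(13)=0 chase 'a': 0 ⇒ 10;  out={5}∪out(10)={5}

Text stream:
i=0 'd': node 0→0
i=1 'c': node 0→7  emit P2@[1:1]
i=2 'd': node 7→0 (via fail)
i=3 'e': node 0→4
i=4 'd': node 4→16  emit P7@[3:4]
i=5 'e': node 16→4 (via fail)
i=6 'e': node 4→5
i=7 'e': node 5→5 (via fail)
i=8 'e': node 5→5 (via fail)
i=9 'b': node 5→1 (via fail)
i=10 'e': node 1→2
i=11 'd': node 2→15  emit P6@[9:11],P7@[10:11]
i=12 'c': node 15→7 (via fail)  emit P2@[12:12]
i=13 'a': node 7→10 (via fail)
i=14 'e': node 10→11  emit P4@[13:14]
i=15 'a': node 11→8 (via fail)
i=16 'e': node 8→11 (via fail)  emit P4@[15:16]
i=17 'd': node 11→12  emit P7@[16:17]
i=18 'd': node 12→13
i=19 'a': node 13→14  emit P5@[15:19]
i=20 'e': node 14→11 (via fail)  emit P4@[19:20]
i=21 'a': node 11→8 (via fail)
i=22 'c': node 8→9  emit P2@[22:22],P3@[20:22]
i=23 'e': node 9→4 (via fail)
i=24 'e': node 4→5
i=25 'd': node 5→6  emit P1@[23:25],P7@[24:25]
i=26 'd': node 6→0 (via fail)
i=27 'a': node 0→10
i=28 'e': node 10→11  emit P4@[27:28]
i=29 'e': node 11→5 (via fail)
i=30 'e': node 5→5 (via fail)
i=31 'd': node 5→6  emit P1@[29:31],P7@[30:31]
i=32 'b': node 6→1 (via fail)
i=33 'e': node 1→2
i=34 'c': node 2→3  emit P0@[32:34],P2@[34:34]
i=35 'd': node 3→0 (via fail)
i=36 'b': node 0→1
i=37 'e': node 1→2
i=38 'd': node 2→15  emit P6@[36:38],P7@[37:38]
i=39 'b': node 15→1 (via fail)
i=40 'c': node 1→7 (via fail)  emit P2@[40:40]
i=41 'c': node 7→7 (via fail)  emit P2@[41:41]
i=42 'e': node 7→4 (via fail)
i=43 'a': node 4→8
i=44 'c': node 8→9  emit P2@[44:44],P3@[42:44]
i=45 'e': node 9→4 (via fail)
i=46 'a': node 4→8
i=47 'e': node 8→11 (via fail)  emit P4@[46:47]
i=48 'a': node 11→8 (via fail)
i=49 'e': node 8→11 (via fail)  emit P4@[48:49]
i=50 'a': node 11→8 (via fail)
i=51 'c': node 8→9  emit P2@[51:51],P3@[49:51]
i=52 'd': node 9→0 (via fail)
i=53 'e': node 0→4
i=54 'a': node 4→8
i=55 'e': node 8→11 (via fail)  emit P4@[54:55]
i=56 'd': node 11→12  emit P7@[55:56]
i=57 'd': node 12→13
i=58 'a': node 13→14  emit P5@[54:58]
i=59 'b': node 14→1 (via fail)
i=60 'e': node 1→2
i=61 'c': node 2→3  emit P0@[59:61],P2@[61:61]
i=62 'e': node 3→4 (via fail)
i=63 'e': node 4→5
i=64 'b': node 5→1 (via fail)
i=65 'c': node 1→7 (via fail)  emit P2@[65:65]
i=66 'a': node 7→10 (via fail)

Matches: [[1,2],[4,7],[11,6],[11,7],[12,2],[14,4],[16,4],[17,7],[19,5],[20,4],[22,2],[22,3],[25,1],[25,7],[28,4],[31,1],[31,7],[34,0],[34,2],[38,6],[38,7],[40,2],[41,2],[44,2],[44,3],[47,4],[49,4],[51,2],[51,3],[55,4],[56,7],[58,5],[61,0],[61,2],[65,2]]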